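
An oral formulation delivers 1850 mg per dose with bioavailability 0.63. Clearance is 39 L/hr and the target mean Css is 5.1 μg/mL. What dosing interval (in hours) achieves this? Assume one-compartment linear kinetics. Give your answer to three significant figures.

F·D/τ = CL·Css → τ = F·D / (CL·Css).
τ = 0.63 × 1850 / (39 × 5.1) = 5.860 h

5.86 h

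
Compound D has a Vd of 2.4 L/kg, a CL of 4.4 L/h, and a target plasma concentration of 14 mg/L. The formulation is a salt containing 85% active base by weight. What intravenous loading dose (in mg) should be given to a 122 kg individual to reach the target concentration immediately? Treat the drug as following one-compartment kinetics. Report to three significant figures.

4820 mg

Vd(total) = 122 kg × 2.4 L/kg = 292.8 L
LD = Vd × C / S = 292.8 × 14.00 / 0.85 = 4823 mg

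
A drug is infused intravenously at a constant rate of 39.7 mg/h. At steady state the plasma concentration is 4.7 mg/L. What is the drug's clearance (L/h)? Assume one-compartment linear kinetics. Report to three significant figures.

At steady state, infusion rate = CL × Css, so CL = rate / Css.
CL = 39.7 / 4.7 = 8.447 L/h

8.45 L/h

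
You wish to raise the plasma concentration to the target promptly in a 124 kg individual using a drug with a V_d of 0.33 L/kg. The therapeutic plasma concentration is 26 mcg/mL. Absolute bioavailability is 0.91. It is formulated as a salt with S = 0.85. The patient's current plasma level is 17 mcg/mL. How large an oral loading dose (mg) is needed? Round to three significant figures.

476 mg

Vd(total) = 124 kg × 0.33 L/kg = 40.92 L
Concentration deficit ΔC = 26 − 17 = 9.000 mg/L
LD = Vd × ΔC / F / S = 40.92 × 9.000 / 0.91 / 0.85 = 476.1 mg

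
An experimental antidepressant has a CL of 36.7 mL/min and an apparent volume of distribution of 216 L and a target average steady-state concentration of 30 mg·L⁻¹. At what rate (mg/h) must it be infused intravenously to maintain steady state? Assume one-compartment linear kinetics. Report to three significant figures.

66.1 mg/h

CL = 36.7 mL/min = 36.7 × 0.06 = 2.202 L/h
At steady state, infusion rate equals elimination rate: rate in = CL × Css.
Infusion rate = CL · Css = 2.202 L/h × 30 mg/L = 66.06 mg/h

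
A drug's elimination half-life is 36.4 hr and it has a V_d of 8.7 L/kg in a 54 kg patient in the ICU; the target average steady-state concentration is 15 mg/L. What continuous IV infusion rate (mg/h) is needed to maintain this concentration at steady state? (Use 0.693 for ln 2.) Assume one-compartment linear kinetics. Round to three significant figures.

Vd(total) = 54 kg × 8.7 L/kg = 469.8 L
CL = ln 2 · Vd / t½ = 0.693 × 469.8 / 36.4 = 8.944 L/h
Infusion rate = CL × Css = 8.944 × 15 = 134.2 mg/h

134 mg/h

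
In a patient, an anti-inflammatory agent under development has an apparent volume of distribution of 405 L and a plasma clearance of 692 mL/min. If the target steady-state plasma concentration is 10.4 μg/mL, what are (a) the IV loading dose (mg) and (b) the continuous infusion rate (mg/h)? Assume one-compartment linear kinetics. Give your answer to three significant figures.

(a) 4210 mg; (b) 432 mg/h

Loading dose = Vd × C = 405.0 × 10.4 = 4212 mg
CL = 692 mL/min × 60/1000 = 41.52 L/h
Maintenance: replace elimination → rate = CL × Css = 41.52 × 10.4 = 431.8 mg/h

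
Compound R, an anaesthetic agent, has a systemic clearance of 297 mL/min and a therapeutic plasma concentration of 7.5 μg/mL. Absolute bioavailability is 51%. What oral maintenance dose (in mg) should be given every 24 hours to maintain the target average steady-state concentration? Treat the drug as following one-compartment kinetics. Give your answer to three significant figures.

6290 mg

CL = 297 mL/min = 297 × 0.06 = 17.82 L/h
D = CL × Css × τ / F = 17.82 × 7.5 × 24 / 0.51 = 6289 mg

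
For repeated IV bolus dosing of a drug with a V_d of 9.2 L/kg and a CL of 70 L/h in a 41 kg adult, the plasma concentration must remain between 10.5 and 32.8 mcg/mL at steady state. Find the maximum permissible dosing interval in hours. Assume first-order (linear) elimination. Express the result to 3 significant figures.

6.14 h

Vd = 9.2 L/kg × 41 kg = 377.2 L
k = CL / Vd = 70.00 / 377.2 = 0.1856 h⁻¹
Between IV bolus doses, concentration decays as C = C₀·e^(−kτ), so C_peak/C_trough = e^(kτ).
τ_max = ln(C_peak/C_trough) / k = ln(32.8/10.5) / 0.1856 = 1.139 / 0.1856 = 6.137 h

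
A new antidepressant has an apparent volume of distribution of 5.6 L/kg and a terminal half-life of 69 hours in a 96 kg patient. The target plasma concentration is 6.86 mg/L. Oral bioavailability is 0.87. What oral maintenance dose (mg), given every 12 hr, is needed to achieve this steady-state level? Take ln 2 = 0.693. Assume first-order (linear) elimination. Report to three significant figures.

Total Vd = 5.6 × 96 = 537.6 L
CL = ln 2 · Vd / t½ = 0.693 × 537.6 / 69 = 5.399 L/h
D = CL × Css × τ / F = 5.399 × 6.86 × 12 / 0.87 = 510.9 mg

511 mg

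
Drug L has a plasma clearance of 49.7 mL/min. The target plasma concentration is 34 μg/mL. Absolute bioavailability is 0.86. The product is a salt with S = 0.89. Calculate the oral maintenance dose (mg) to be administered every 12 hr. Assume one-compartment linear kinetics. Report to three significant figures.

1590 mg

Convert clearance: 49.7 mL/min × 60 min/h ÷ 1000 mL/L = 2.982 L/h
D = CL × Css × τ / F / S = 2.982 × 34 × 12 / 0.86 / 0.89 = 1590 mg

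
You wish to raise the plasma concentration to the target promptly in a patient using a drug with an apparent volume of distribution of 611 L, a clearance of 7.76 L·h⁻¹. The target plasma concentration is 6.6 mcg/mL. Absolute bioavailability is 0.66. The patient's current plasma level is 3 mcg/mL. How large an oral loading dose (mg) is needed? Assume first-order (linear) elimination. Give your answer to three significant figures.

LD is governed by Vd — clearance does not enter the loading-dose calculation.
Concentration deficit ΔC = 6.6 − 3 = 3.600 mg/L
LD = Vd × ΔC / F = 611.0 × 3.600 / 0.66 = 3333 mg

3330 mg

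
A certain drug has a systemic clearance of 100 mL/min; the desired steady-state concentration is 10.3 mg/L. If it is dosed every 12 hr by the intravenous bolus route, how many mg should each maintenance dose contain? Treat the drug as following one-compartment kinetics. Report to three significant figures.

742 mg

CL = 100 mL/min × 60/1000 = 6.000 L/h
D = CL × Css × τ = 6.000 × 10.3 × 12 = 741.6 mg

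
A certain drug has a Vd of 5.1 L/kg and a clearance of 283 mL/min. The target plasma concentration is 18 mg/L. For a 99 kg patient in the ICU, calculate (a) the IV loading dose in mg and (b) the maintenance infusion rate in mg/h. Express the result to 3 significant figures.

(a) 9090 mg; (b) 306 mg/h

Total Vd = 5.1 × 99 = 504.9 L
Loading: fill Vd to C_target → 504.9 L × 18 mg/L = 9088 mg
CL = 283 mL/min × 60/1000 = 16.98 L/h
Infusion rate = 16.98 L/h × 18 mg/L = 305.6 mg/h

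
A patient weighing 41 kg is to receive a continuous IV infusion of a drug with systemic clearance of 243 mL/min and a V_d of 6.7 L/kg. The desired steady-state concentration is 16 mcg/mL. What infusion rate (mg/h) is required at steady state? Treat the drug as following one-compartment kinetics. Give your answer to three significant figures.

CL = 243 mL/min × 60/1000 = 14.58 L/h
Vd does not affect the maintenance rate; only clearance governs steady-state input.
Infusion rate = CL · Css = 14.58 L/h × 16 mg/L = 233.3 mg/h

233 mg/h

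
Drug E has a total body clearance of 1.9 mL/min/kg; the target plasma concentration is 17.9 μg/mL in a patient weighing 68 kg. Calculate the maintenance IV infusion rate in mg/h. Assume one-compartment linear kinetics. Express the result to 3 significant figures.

CL = 1.9 mL/min/kg × 68 kg = 129.2 mL/min = 129.2 × 60/1000 = 7.752 L/h
R₀ = 7.752 × 17.9 = 138.8 mg/h

139 mg/h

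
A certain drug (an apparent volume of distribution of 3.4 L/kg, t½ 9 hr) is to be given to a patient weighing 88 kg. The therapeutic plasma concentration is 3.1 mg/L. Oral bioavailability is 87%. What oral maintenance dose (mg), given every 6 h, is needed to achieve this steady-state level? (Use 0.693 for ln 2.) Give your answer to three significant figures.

493 mg

Total Vd = 3.4 × 88 = 299.2 L
k = 0.693/9 = 0.07700 h⁻¹, so CL = k·Vd = 0.07700 × 299.2 = 23.04 L/h
D = CL × Css × τ / F = 23.04 × 3.1 × 6 / 0.87 = 492.6 mg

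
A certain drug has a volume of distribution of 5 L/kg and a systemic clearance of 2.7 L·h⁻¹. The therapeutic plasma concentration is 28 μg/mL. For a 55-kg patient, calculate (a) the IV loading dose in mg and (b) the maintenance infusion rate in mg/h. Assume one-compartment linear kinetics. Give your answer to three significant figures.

(a) 7700 mg; (b) 75.6 mg/h

Vd = 5 L/kg × 55 kg = 275.0 L
Loading: fill Vd to C_target → 275.0 L × 28 mg/L = 7700 mg
Maintenance: replace elimination → rate = CL × Css = 2.700 × 28 = 75.60 mg/h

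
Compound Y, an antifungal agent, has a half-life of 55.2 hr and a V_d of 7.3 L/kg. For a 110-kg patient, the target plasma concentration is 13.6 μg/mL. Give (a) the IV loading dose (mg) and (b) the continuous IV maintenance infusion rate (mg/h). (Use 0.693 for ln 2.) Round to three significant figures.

(a) 10900 mg; (b) 137 mg/h

Vd(total) = 110 kg × 7.3 L/kg = 803.0 L
LD = Vd × C = 803.0 × 13.6 = 10920 mg
CL = 0.693 × Vd / t½ = 0.693 × 803.0 / 55.2 = 10.08 L/h
Infusion rate = CL × Css = 10.08 × 13.6 = 137.1 mg/h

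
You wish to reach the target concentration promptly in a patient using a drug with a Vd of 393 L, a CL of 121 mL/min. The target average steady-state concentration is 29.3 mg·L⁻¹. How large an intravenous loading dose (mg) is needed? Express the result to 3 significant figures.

11500 mg

LD = Vd × C = 393.0 × 29.30 = 11510 mg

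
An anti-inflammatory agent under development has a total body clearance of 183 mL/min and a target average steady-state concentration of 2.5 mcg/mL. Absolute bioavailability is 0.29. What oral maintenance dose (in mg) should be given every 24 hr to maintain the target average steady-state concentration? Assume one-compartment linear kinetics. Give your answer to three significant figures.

2270 mg

CL = 183 mL/min × 60/1000 = 10.98 L/h
D = CL × Css × τ / F = 10.98 × 2.5 × 24 / 0.29 = 2272 mg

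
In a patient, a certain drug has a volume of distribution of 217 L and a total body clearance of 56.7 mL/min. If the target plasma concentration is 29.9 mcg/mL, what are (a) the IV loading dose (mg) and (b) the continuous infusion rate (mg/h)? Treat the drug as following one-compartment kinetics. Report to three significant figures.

Loading: fill Vd to C_target → 217.0 L × 29.9 mg/L = 6488 mg
CL = 56.7 mL/min = 56.7 × 0.06 = 3.402 L/h
Infusion rate = 3.402 L/h × 29.9 mg/L = 101.7 mg/h

(a) 6490 mg; (b) 102 mg/h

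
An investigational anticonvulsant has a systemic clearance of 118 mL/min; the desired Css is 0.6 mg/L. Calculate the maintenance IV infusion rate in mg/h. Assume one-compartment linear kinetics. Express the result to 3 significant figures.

Convert clearance: 118 mL/min × 60 min/h ÷ 1000 mL/L = 7.080 L/h
Rate = CL × Css = 7.080 × 0.6 = 4.248 mg/h

4.25 mg/h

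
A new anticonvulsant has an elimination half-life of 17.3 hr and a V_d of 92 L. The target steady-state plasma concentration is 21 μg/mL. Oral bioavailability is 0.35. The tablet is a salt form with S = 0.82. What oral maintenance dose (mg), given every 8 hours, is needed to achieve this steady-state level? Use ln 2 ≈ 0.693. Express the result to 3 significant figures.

CL = ln 2 · Vd / t½ = 0.693 × 92.00 / 17.3 = 3.685 L/h
D = CL × Css × τ / F / S = 3.685 × 21 × 8 / 0.35 / 0.82 = 2157 mg

2160 mg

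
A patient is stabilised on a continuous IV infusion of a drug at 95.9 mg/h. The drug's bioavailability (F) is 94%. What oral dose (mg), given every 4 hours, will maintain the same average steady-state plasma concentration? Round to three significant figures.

408 mg

To maintain the same Css, the systemic dosing rate must be unchanged: F·D/τ = infusion rate.
D = rate × τ / F = 95.9 × 4 / 0.94 = 408.1 mg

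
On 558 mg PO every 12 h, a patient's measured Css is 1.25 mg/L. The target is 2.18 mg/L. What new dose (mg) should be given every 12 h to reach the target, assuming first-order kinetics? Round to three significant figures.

For first-order elimination, Css ∝ F·D/(CL·τ); F and CL are unchanged, so Css ∝ D/τ.
D₂ = D₁ × (Css,target / Css,current) = 558 × 2.18/1.25 = 973.2 mg

973 mg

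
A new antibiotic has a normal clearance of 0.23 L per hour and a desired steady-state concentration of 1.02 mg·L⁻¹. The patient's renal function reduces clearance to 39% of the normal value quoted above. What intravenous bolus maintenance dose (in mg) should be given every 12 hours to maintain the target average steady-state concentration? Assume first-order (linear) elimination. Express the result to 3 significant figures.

1.10 mg

Patient clearance = 0.39 × 0.2300 = 0.08970 L/h
At steady state, dose per interval replaces the amount cleared in that interval: D/τ = CL·Css.
D = CL × Css × τ = 0.08970 × 1.02 × 12 = 1.098 mg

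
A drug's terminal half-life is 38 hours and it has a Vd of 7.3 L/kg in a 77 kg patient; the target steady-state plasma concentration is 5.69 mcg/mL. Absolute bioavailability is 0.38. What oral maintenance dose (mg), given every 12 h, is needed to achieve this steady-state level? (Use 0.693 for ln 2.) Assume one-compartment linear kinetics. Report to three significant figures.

Vd(total) = 77 kg × 7.3 L/kg = 562.1 L
CL = ln 2 · Vd / t½ = 0.693 × 562.1 / 38 = 10.25 L/h
D = CL × Css × τ / F = 10.25 × 5.69 × 12 / 0.38 = 1842 mg

1840 mg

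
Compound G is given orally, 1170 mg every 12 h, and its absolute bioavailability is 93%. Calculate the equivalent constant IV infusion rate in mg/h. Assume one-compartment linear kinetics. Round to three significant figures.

90.7 mg/h

Equivalent systemic input: infusion rate = F·D/τ.
Rate = 0.93 × 1170 / 12 = 90.68 mg/h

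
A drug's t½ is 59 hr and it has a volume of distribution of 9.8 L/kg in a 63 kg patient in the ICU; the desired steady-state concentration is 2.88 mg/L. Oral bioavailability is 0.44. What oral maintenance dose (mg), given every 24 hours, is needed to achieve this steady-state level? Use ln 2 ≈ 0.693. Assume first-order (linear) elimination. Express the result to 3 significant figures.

1140 mg

Vd(total) = 63 kg × 9.8 L/kg = 617.4 L
k = 0.693/59 = 0.01175 h⁻¹, so CL = k·Vd = 0.01175 × 617.4 = 7.254 L/h
D = CL × Css × τ / F = 7.254 × 2.88 × 24 / 0.44 = 1140 mg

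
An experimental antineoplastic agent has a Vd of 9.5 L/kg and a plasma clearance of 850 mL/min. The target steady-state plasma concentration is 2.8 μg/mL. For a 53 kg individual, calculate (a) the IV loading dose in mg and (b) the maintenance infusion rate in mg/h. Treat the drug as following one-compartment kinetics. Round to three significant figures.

(a) 1410 mg; (b) 143 mg/h

Total Vd = 9.5 × 53 = 503.5 L
Loading dose = Vd × C = 503.5 × 2.8 = 1410 mg
CL = 850 mL/min × 60/1000 = 51.00 L/h
Maintenance infusion rate = CL × Css = 51.00 × 2.8 = 142.8 mg/h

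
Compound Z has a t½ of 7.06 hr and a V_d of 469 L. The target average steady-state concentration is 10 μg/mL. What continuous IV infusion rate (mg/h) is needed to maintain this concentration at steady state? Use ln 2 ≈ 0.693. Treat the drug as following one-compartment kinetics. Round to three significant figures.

CL = ln 2 · Vd / t½ = 0.693 × 469.0 / 7.06 = 46.04 L/h
Infusion rate = CL × Css = 46.04 × 10 = 460.4 mg/h

460 mg/h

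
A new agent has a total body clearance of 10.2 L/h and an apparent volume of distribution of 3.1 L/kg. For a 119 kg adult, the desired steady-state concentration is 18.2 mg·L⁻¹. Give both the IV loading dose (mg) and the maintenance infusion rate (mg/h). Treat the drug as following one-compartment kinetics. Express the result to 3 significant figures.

Vd = 3.1 L/kg × 119 kg = 368.9 L
Loading: fill Vd to C_target → 368.9 L × 18.2 mg/L = 6714 mg
Maintenance: replace elimination → rate = CL × Css = 10.20 × 18.2 = 185.6 mg/h

(a) 6710 mg; (b) 186 mg/h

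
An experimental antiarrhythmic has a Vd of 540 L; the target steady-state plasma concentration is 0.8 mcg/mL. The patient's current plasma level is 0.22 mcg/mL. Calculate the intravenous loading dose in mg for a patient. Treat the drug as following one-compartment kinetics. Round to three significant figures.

Concentration deficit ΔC = 0.8 − 0.22 = 0.5800 mg/L
LD = Vd × ΔC = 540.0 × 0.5800 = 313.2 mg

313 mg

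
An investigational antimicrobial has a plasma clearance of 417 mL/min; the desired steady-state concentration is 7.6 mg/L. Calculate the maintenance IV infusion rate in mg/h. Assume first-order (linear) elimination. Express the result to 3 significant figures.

190 mg/h

Convert clearance: 417 mL/min × 60 min/h ÷ 1000 mL/L = 25.02 L/h
At steady state, infusion rate equals elimination rate: rate in = CL × Css.
Rate = CL × Css = 25.02 × 7.6 = 190.2 mg/h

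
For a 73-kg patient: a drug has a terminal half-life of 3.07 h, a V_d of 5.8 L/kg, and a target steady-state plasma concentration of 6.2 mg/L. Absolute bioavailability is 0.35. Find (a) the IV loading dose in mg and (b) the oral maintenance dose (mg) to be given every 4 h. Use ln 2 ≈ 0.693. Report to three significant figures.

(a) 2630 mg; (b) 6770 mg

Vd(total) = 73 kg × 5.8 L/kg = 423.4 L
LD = Vd × C = 423.4 × 6.2 = 2625 mg
CL = 0.693 × Vd / t½ = 0.693 × 423.4 / 3.07 = 95.58 L/h
D = CL × Css × τ / F = 95.58 × 6.2 × 4 / 0.35 = 6773 mg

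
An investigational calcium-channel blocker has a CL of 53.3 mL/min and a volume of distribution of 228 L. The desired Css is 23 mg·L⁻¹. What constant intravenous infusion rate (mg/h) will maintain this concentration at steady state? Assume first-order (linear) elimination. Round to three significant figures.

CL = 53.3 mL/min = 53.3 × 0.06 = 3.198 L/h
Infusion rate = CL · Css = 3.198 L/h × 23 mg/L = 73.55 mg/h

73.6 mg/h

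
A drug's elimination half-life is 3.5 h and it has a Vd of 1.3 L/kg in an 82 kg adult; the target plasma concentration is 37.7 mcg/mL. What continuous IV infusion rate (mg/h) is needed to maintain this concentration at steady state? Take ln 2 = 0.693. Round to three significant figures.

796 mg/h

Total Vd = 1.3 × 82 = 106.6 L
k = 0.693/3.5 = 0.1980 h⁻¹, so CL = k·Vd = 0.1980 × 106.6 = 21.11 L/h
Infusion rate = CL × Css = 21.11 × 37.7 = 795.8 mg/h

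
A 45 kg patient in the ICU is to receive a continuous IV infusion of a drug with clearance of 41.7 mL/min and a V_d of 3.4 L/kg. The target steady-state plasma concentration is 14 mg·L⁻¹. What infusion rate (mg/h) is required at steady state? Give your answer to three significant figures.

CL = 41.7 mL/min = 41.7 × 0.06 = 2.502 L/h
Infusion rate = CL · Css = 2.502 L/h × 14 mg/L = 35.03 mg/h

35.0 mg/h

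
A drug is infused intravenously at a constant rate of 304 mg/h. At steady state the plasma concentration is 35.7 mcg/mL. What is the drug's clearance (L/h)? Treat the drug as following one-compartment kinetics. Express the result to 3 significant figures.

At steady state, infusion rate = CL × Css, so CL = rate / Css.
CL = 304 / 35.7 = 8.515 L/h

8.52 L/h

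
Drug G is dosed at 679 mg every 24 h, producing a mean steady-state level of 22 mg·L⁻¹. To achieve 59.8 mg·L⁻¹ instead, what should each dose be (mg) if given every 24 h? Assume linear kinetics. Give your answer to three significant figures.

For first-order elimination, Css ∝ F·D/(CL·τ); F and CL are unchanged, so Css ∝ D/τ.
D₂ = D₁ × (Css,target / Css,current) = 679 × 59.8/22 = 1846 mg

1850 mg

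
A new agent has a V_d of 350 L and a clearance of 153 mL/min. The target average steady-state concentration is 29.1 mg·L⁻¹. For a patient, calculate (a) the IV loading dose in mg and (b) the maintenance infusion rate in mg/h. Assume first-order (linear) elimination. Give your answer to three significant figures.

(a) 10200 mg; (b) 267 mg/h

LD = Vd · C_target = 350.0 × 29.1 = 10190 mg
Convert clearance: 153 mL/min × 60 min/h ÷ 1000 mL/L = 9.180 L/h
Infusion rate = 9.180 L/h × 29.1 mg/L = 267.1 mg/h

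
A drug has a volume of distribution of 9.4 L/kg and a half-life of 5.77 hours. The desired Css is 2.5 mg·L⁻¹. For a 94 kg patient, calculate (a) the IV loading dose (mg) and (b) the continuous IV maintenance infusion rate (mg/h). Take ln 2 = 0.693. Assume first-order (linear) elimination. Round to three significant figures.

(a) 2210 mg; (b) 265 mg/h

Vd(total) = 94 kg × 9.4 L/kg = 883.6 L
LD = Vd × C = 883.6 × 2.5 = 2209 mg
CL = 0.693 × Vd / t½ = 0.693 × 883.6 / 5.77 = 106.1 L/h
Infusion rate = CL × Css = 106.1 × 2.5 = 265.3 mg/h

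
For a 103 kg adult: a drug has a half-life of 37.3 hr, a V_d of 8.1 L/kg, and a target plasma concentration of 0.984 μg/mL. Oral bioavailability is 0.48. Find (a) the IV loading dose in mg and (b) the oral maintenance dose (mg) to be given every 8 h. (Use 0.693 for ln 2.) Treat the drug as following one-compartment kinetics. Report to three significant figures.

(a) 821 mg; (b) 254 mg

Vd(total) = 103 kg × 8.1 L/kg = 834.3 L
LD = Vd × C = 834.3 × 0.984 = 821.0 mg
CL = 0.693 × Vd / t½ = 0.693 × 834.3 / 37.3 = 15.50 L/h
D = CL × Css × τ / F = 15.50 × 0.984 × 8 / 0.48 = 254.2 mg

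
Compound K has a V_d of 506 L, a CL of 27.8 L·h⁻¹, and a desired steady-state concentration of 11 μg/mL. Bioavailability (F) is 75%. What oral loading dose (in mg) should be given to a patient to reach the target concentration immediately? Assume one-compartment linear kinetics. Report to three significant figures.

7420 mg

LD = Vd × C / F = 506.0 × 11.00 / 0.75 = 7421 mg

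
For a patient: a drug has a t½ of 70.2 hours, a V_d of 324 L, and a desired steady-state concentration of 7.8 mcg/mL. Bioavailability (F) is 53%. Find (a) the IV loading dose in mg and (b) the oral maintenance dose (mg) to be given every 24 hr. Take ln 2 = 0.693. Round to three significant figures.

(a) 2530 mg; (b) 1130 mg

LD = Vd × C = 324.0 × 7.8 = 2527 mg
CL = 0.693 × Vd / t½ = 0.693 × 324.0 / 70.2 = 3.198 L/h
D = CL × Css × τ / F = 3.198 × 7.8 × 24 / 0.53 = 1130 mg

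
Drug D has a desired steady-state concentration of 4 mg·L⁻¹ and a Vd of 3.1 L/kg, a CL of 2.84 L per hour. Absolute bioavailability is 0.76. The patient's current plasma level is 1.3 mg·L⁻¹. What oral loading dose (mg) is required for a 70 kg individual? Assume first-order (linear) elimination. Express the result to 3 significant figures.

771 mg

Vd = 3.1 L/kg × 70 kg = 217.0 L
Concentration deficit ΔC = 4 − 1.3 = 2.700 mg/L
LD = Vd × ΔC / F = 217.0 × 2.700 / 0.76 = 770.9 mg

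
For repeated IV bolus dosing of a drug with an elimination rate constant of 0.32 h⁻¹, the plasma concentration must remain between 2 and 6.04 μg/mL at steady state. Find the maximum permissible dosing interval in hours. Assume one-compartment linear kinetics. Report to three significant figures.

3.45 h

Between IV bolus doses, concentration decays as C = C₀·e^(−kτ), so C_peak/C_trough = e^(kτ).
τ_max = ln(C_peak/C_trough) / k = ln(6.04/2) / 0.3200 = 1.105 / 0.3200 = 3.453 h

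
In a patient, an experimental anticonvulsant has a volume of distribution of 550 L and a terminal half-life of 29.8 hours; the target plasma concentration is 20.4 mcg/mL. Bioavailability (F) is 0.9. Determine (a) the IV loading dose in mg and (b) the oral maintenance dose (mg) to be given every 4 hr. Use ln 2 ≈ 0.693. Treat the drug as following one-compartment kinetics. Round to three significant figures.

LD = Vd × C = 550.0 × 20.4 = 11220 mg
CL = 0.693 × Vd / t½ = 0.693 × 550.0 / 29.8 = 12.79 L/h
D = CL × Css × τ / F = 12.79 × 20.4 × 4 / 0.9 = 1160 mg

(a) 11200 mg; (b) 1160 mg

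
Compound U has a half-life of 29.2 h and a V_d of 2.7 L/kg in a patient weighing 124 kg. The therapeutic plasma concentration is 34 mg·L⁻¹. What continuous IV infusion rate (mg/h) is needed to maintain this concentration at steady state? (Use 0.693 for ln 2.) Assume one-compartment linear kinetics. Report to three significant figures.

270 mg/h

Vd = 2.7 L/kg × 124 kg = 334.8 L
k = 0.693/29.2 = 0.02373 h⁻¹, so CL = k·Vd = 0.02373 × 334.8 = 7.945 L/h
Infusion rate = CL × Css = 7.945 × 34 = 270.1 mg/h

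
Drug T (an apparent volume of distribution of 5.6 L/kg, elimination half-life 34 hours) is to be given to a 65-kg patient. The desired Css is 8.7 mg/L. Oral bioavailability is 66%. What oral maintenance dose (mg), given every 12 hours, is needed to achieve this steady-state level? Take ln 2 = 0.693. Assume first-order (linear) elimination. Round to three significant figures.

Total Vd = 5.6 × 65 = 364.0 L
CL = ln 2 · Vd / t½ = 0.693 × 364.0 / 34 = 7.419 L/h
D = CL × Css × τ / F = 7.419 × 8.7 × 12 / 0.66 = 1174 mg

1170 mg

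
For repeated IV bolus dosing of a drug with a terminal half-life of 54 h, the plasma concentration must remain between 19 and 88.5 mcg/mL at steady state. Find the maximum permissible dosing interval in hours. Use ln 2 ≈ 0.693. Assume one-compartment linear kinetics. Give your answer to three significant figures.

k = 0.693 / t½ = 0.693 / 54 = 0.01283 h⁻¹
Between IV bolus doses, concentration decays as C = C₀·e^(−kτ), so C_peak/C_trough = e^(kτ).
τ_max = ln(C_peak/C_trough) / k = ln(88.5/19) / 0.01283 = 1.539 / 0.01283 = 120.0 h

120 h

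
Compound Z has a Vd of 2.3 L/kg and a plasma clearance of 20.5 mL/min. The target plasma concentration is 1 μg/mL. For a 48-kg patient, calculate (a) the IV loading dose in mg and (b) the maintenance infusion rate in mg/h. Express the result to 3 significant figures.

Total Vd = 2.3 × 48 = 110.4 L
Loading dose = Vd × C = 110.4 × 1 = 110.4 mg
CL = 20.5 mL/min × 60/1000 = 1.230 L/h
Infusion rate = 1.230 L/h × 1 mg/L = 1.230 mg/h

(a) 110 mg; (b) 1.23 mg/h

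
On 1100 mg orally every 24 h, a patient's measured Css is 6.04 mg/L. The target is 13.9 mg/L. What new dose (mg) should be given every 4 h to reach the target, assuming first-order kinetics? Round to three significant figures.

422 mg

With linear kinetics, Css is proportional to dose rate (D/τ) at fixed clearance.
D₂ = D₁ × (Css,target / Css,current) × (τ₂/τ₁) = 1100 × (13.9/6.04) × (4/24) = 421.9 mg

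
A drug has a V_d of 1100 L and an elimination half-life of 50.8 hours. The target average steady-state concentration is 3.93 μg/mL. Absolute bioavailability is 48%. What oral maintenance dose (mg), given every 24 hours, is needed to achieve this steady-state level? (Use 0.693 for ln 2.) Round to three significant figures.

2950 mg

CL = 0.693 × Vd / t½ = 0.693 × 1100 / 50.8 = 15.01 L/h
D = CL × Css × τ / F = 15.01 × 3.93 × 24 / 0.48 = 2949 mg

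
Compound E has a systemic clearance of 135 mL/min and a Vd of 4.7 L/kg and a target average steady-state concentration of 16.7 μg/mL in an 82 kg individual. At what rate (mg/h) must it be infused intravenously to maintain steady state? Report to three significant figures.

135 mg/h

CL = 135 mL/min = 135 × 0.06 = 8.100 L/h
At steady state, infusion rate equals elimination rate: rate in = CL × Css.
Rate = CL × Css = 8.100 × 16.7 = 135.3 mg/h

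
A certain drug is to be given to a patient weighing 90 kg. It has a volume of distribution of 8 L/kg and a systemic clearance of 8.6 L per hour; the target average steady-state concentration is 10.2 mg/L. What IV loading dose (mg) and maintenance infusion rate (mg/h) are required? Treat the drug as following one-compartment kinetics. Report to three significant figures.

(a) 7340 mg; (b) 87.7 mg/h

Total Vd = 8 × 90 = 720.0 L
Loading: fill Vd to C_target → 720.0 L × 10.2 mg/L = 7344 mg
Maintenance infusion rate = CL × Css = 8.600 × 10.2 = 87.72 mg/h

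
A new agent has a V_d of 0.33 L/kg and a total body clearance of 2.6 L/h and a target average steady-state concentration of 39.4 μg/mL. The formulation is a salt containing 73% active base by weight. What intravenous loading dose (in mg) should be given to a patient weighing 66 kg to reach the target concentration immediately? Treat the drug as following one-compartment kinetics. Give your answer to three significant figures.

1180 mg

Total Vd = 0.33 × 66 = 21.78 L
LD = Vd × C / S = 21.78 × 39.40 / 0.73 = 1176 mg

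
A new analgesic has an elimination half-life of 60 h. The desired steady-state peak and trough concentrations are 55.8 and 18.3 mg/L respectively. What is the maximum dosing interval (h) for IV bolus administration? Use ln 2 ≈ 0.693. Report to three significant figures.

96.5 h

k = 0.693 / t½ = 0.693 / 60 = 0.01155 h⁻¹
Between IV bolus doses, concentration decays as C = C₀·e^(−kτ), so C_peak/C_trough = e^(kτ).
τ_max = ln(C_peak/C_trough) / k = ln(55.8/18.3) / 0.01155 = 1.115 / 0.01155 = 96.54 h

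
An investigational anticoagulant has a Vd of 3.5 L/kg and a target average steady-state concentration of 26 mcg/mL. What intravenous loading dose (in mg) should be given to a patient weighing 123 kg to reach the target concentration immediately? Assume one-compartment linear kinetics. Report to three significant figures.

Vd(total) = 123 kg × 3.5 L/kg = 430.5 L
LD = Vd × C = 430.5 × 26.00 = 11190 mg

11200 mg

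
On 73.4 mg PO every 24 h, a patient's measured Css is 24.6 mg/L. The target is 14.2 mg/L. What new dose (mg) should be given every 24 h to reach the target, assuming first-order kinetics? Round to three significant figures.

42.4 mg

With linear kinetics, Css is proportional to dose rate (D/τ) at fixed clearance.
D₂ = D₁ × (Css,target / Css,current) = 73.4 × 14.2/24.6 = 42.37 mg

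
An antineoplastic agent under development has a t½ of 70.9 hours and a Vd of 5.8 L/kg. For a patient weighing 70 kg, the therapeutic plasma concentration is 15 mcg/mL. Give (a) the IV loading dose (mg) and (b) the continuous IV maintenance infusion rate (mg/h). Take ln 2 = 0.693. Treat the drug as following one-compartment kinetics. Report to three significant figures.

Vd(total) = 70 kg × 5.8 L/kg = 406.0 L
LD = Vd × C = 406.0 × 15 = 6090 mg
CL = 0.693 × Vd / t½ = 0.693 × 406.0 / 70.9 = 3.968 L/h
Infusion rate = CL × Css = 3.968 × 15 = 59.52 mg/h

(a) 6090 mg; (b) 59.5 mg/h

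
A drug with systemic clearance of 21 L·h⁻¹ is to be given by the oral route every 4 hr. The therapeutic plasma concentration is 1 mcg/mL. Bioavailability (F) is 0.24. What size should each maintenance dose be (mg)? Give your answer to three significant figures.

350 mg

At steady state, dose per interval replaces the amount cleared in that interval: F·D/τ = CL·Css.
D = CL × Css × τ / F = 21.00 × 1 × 4 / 0.24 = 350.0 mg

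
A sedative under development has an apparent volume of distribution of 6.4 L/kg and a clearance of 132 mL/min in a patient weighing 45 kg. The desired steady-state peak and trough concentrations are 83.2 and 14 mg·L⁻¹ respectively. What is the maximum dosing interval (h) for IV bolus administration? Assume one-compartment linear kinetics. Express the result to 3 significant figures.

Vd(total) = 45 kg × 6.4 L/kg = 288.0 L
CL = 132 mL/min × 60/1000 = 7.920 L/h
k = CL / Vd = 7.920 / 288.0 = 0.02750 h⁻¹
Between IV bolus doses, concentration decays as C = C₀·e^(−kτ), so C_peak/C_trough = e^(kτ).
τ_max = ln(C_peak/C_trough) / k = ln(83.2/14) / 0.02750 = 1.782 / 0.02750 = 64.80 h

64.8 h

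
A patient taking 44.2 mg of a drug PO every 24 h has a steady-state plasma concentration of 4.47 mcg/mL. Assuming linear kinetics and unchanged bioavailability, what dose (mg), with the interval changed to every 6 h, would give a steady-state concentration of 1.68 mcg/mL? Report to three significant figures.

With linear kinetics, Css is proportional to dose rate (D/τ) at fixed clearance.
D₂ = D₁ × (Css,target / Css,current) × (τ₂/τ₁) = 44.2 × (1.68/4.47) × (6/24) = 4.153 mg

4.15 mg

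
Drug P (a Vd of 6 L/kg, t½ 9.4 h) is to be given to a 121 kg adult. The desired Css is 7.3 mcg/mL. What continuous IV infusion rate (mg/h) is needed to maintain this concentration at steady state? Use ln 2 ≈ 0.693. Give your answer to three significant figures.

391 mg/h

Vd(total) = 121 kg × 6 L/kg = 726.0 L
k = 0.693/9.4 = 0.07372 h⁻¹, so CL = k·Vd = 0.07372 × 726.0 = 53.52 L/h
Infusion rate = CL × Css = 53.52 × 7.3 = 390.7 mg/h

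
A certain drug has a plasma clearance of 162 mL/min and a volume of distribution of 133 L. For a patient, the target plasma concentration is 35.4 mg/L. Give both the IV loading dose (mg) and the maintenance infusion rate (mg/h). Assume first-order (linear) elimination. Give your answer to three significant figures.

(a) 4710 mg; (b) 344 mg/h

Loading dose = Vd × C = 133.0 × 35.4 = 4708 mg
CL = 162 mL/min × 60/1000 = 9.720 L/h
Infusion rate = 9.720 L/h × 35.4 mg/L = 344.1 mg/h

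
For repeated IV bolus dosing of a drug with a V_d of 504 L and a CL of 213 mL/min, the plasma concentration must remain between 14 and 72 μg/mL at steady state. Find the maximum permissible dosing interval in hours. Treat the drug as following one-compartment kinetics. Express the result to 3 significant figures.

CL = 213 mL/min = 213 × 0.06 = 12.78 L/h
k = CL / Vd = 12.78 / 504.0 = 0.02536 h⁻¹
Between IV bolus doses, concentration decays as C = C₀·e^(−kτ), so C_peak/C_trough = e^(kτ).
τ_max = ln(C_peak/C_trough) / k = ln(72/14) / 0.02536 = 1.638 / 0.02536 = 64.59 h

64.6 h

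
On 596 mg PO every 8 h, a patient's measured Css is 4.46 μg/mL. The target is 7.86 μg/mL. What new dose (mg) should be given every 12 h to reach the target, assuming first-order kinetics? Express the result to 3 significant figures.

1580 mg

For first-order elimination, Css ∝ F·D/(CL·τ); F and CL are unchanged, so Css ∝ D/τ.
D₂ = D₁ × (Css,target / Css,current) × (τ₂/τ₁) = 596 × (7.86/4.46) × (12/8) = 1576 mg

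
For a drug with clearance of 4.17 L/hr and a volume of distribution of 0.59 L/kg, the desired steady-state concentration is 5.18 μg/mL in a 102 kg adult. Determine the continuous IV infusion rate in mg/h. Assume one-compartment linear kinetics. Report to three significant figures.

At steady state, infusion rate equals elimination rate: rate in = CL × Css.
Rate = CL × Css = 4.170 × 5.18 = 21.60 mg/h

21.6 mg/h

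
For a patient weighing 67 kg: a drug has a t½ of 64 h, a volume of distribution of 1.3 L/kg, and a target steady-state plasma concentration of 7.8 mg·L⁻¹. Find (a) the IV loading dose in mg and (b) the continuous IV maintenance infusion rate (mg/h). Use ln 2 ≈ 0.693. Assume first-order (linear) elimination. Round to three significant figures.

Vd(total) = 67 kg × 1.3 L/kg = 87.10 L
LD = Vd × C = 87.10 × 7.8 = 679.4 mg
CL = 0.693 × Vd / t½ = 0.693 × 87.10 / 64 = 0.9431 L/h
Infusion rate = CL × Css = 0.9431 × 7.8 = 7.356 mg/h

(a) 679 mg; (b) 7.36 mg/h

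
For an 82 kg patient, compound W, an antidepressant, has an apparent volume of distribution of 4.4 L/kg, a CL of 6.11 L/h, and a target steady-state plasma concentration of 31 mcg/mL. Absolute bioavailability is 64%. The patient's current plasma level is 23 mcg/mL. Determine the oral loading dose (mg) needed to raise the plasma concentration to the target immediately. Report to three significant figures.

4510 mg

Total Vd = 4.4 × 82 = 360.8 L
The loading dose fills Vd to the target concentration; clearance is irrelevant here.
Concentration deficit ΔC = 31 − 23 = 8.000 mg/L
LD = Vd × ΔC / F = 360.8 × 8.000 / 0.64 = 4510 mg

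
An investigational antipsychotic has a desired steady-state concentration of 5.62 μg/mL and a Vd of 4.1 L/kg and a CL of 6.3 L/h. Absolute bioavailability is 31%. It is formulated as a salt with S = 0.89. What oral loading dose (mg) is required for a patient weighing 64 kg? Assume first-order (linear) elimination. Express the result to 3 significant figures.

Total Vd = 4.1 × 64 = 262.4 L
LD = Vd × C / F / S = 262.4 × 5.620 / 0.31 / 0.89 = 5345 mg

5350 mg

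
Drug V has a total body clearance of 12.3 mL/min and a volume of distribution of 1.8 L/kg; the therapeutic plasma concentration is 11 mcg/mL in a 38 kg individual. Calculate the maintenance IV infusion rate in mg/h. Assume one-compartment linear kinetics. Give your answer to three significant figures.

CL = 12.3 mL/min × 60/1000 = 0.7380 L/h
Infusion rate = CL · Css = 0.7380 L/h × 11 mg/L = 8.118 mg/h

8.12 mg/h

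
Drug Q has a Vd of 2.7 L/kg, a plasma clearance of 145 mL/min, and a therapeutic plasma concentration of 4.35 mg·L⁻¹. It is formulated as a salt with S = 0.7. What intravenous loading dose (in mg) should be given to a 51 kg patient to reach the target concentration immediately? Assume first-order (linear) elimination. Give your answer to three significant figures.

856 mg

Vd = 2.7 L/kg × 51 kg = 137.7 L
The loading dose fills Vd to the target concentration; clearance is irrelevant here.
LD = Vd × C / S = 137.7 × 4.350 / 0.7 = 855.7 mg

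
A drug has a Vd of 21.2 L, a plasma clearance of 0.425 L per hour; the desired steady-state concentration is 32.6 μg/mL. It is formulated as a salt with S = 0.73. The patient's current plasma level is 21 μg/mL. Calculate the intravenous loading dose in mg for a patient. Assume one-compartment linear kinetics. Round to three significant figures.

Concentration deficit ΔC = 32.6 − 21 = 11.60 mg/L
LD = Vd × ΔC / S = 21.20 × 11.60 / 0.73 = 336.9 mg

337 mg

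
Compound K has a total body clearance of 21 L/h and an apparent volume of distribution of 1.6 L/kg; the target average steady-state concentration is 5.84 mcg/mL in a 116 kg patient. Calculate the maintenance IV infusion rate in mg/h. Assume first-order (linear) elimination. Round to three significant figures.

At steady state, infusion rate equals elimination rate: rate in = CL × Css.
Infusion rate = CL · Css = 21.00 L/h × 5.84 mg/L = 122.6 mg/h

123 mg/h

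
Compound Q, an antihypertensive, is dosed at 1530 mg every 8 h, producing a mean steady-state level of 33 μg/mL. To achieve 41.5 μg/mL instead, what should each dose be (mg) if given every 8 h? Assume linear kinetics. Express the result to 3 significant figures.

1920 mg

With linear kinetics, Css is proportional to dose rate (D/τ) at fixed clearance.
D₂ = D₁ × (Css,target / Css,current) = 1530 × 41.5/33 = 1924 mg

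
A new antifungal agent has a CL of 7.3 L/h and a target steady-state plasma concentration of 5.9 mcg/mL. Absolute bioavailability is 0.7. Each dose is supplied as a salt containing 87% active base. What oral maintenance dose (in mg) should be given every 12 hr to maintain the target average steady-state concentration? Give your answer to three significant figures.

D = CL × Css × τ / F / S = 7.300 × 5.9 × 12 / 0.7 / 0.87 = 848.7 mg

849 mg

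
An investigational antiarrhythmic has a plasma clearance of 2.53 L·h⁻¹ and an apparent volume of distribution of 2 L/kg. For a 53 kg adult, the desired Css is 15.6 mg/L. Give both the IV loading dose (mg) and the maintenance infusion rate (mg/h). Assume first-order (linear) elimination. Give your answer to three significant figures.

(a) 1650 mg; (b) 39.5 mg/h

Vd = 2 L/kg × 53 kg = 106.0 L
LD = Vd · C_target = 106.0 × 15.6 = 1654 mg
Infusion rate = 2.530 L/h × 15.6 mg/L = 39.47 mg/h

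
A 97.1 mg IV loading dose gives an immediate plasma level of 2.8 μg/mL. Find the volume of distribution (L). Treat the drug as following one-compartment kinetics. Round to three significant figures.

34.7 L

Immediately after an IV bolus, C₀ = Dose / Vd, so Vd = Dose / C₀.
Vd = 97.1 / 2.8 = 34.68 L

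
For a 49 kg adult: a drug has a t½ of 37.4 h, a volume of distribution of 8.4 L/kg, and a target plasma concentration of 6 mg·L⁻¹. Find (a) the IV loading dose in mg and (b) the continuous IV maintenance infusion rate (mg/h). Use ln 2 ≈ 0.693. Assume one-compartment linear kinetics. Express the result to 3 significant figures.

Vd = 8.4 L/kg × 49 kg = 411.6 L
LD = Vd × C = 411.6 × 6 = 2470 mg
CL = 0.693 × Vd / t½ = 0.693 × 411.6 / 37.4 = 7.627 L/h
Infusion rate = CL × Css = 7.627 × 6 = 45.76 mg/h

(a) 2470 mg; (b) 45.8 mg/h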